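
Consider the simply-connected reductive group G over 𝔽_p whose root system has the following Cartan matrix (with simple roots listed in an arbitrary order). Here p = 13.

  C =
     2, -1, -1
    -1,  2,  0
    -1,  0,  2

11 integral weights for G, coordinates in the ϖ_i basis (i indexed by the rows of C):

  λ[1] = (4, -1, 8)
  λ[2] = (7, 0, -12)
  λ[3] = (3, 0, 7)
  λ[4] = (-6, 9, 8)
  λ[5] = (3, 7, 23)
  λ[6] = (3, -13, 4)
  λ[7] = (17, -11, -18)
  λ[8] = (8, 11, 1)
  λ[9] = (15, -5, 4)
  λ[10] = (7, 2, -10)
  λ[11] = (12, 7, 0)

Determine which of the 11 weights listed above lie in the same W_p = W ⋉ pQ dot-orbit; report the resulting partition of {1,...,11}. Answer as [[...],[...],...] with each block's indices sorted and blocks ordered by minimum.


A_3 Cartan matrix, 3 simple roots permuted; ρ=(1,1,1).

Each λ_j+ρ reduced to Ā_13; 3-tuples below use C's row order:

    [1] (4, 1, 8)
    [2] (1, 2, 8)
    [3] (4, 1, 8)
    [4] (5, 4, 3)
    [5] (1, 2, 8)
    [6] (5, 4, 3)
    [7] (5, 4, 3)
    [8] (1, 2, 8)
    [9] (5, 4, 3)
    [10] (1, 2, 8)
    [11] (4, 1, 8)

Grouping the 11 weights by Ā_13-representative: 3 linkage classes.

[[1, 3, 11], [2, 5, 8, 10], [4, 6, 7, 9]]


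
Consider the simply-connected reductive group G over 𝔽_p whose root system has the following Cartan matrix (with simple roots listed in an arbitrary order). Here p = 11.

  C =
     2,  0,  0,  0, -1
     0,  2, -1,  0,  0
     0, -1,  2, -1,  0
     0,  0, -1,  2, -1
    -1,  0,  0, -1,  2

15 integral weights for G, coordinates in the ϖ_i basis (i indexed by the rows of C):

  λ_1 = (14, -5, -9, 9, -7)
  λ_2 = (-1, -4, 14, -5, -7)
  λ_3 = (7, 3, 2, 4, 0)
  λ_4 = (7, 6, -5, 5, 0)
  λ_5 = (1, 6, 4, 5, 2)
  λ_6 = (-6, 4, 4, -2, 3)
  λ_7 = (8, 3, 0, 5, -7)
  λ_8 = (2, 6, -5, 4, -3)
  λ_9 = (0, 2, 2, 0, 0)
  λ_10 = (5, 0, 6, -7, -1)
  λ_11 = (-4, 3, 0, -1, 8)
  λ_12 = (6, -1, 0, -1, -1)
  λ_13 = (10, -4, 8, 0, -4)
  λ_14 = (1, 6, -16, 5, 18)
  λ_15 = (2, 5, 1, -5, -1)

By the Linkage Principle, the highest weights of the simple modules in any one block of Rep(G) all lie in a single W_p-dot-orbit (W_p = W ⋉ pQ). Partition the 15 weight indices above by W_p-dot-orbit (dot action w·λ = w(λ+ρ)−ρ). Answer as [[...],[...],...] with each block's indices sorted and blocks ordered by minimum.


A_5 Cartan matrix, 5 simple roots permuted; ρ=(1,1,1,1,1).

W_11-reps of the 15 weights in Ā_11 (same 5-coord order as C):

  λ_1 → (1, 4, 0, 2, 1) · λ_2 → (0, 1, 1, 0, 6) · λ_3 → (1, 3, 3, 1, 1) · λ_4 → (1, 4, 0, 2, 1) · λ_5 → (0, 1, 1, 0, 6) · λ_6 → (1, 3, 3, 1, 1) · λ_7 → (0, 1, 1, 0, 6) · λ_8 → (1, 3, 3, 1, 1) · λ_9 → (1, 3, 3, 1, 1) · λ_10 → (0, 1, 1, 0, 6) · λ_11 → (0, 1, 1, 0, 6) · λ_12 → (7, 0, 1, 0, 0) · λ_13 → (1, 4, 0, 2, 1) · λ_14 → (1, 3, 3, 1, 1) · λ_15 → (1, 4, 0, 2, 1)

Linkage partition of the 15 weights (4 classes, p=11):

[[1, 4, 13, 15], [2, 5, 7, 10, 11], [3, 6, 8, 9, 14], [12]]


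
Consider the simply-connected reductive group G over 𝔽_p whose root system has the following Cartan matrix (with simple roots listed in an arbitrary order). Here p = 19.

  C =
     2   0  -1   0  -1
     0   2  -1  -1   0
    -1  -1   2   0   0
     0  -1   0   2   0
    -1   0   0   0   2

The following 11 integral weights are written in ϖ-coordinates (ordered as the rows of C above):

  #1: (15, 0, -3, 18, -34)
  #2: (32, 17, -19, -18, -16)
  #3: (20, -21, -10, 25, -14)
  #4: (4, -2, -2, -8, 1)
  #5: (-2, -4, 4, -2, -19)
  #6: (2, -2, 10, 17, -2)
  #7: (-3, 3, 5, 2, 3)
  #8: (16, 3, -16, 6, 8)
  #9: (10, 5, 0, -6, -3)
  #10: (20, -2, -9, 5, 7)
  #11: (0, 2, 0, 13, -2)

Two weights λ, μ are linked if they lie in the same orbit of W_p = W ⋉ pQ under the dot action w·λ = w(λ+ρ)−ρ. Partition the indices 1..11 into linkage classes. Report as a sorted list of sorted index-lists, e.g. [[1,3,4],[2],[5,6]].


Dynkin diagram of C (from the 8 off-diagonal −1 entries): A_5.

W_19-reps of the 11 weights in Ā_19 (same 5-coord order as C):

  [1] (0, 3, 1, 14, 1)
  [2] (0, 3, 1, 14, 1)
  [3] (9, 1, 1, 5, 2)
  [4] (2, 1, 3, 1, 2)
  [5] (0, 3, 1, 14, 1)
  [6] (9, 1, 1, 5, 2)
  [7] (2, 4, 4, 3, 2)
  [8] (2, 4, 4, 3, 2)
  [9] (9, 1, 1, 5, 2)
  [10] (9, 1, 1, 5, 2)
  [11] (0, 3, 1, 14, 1)

Partition of {1..11} into 4 W_19-dot-orbits:

[[1, 2, 5, 11], [3, 6, 9, 10], [4], [7, 8]]


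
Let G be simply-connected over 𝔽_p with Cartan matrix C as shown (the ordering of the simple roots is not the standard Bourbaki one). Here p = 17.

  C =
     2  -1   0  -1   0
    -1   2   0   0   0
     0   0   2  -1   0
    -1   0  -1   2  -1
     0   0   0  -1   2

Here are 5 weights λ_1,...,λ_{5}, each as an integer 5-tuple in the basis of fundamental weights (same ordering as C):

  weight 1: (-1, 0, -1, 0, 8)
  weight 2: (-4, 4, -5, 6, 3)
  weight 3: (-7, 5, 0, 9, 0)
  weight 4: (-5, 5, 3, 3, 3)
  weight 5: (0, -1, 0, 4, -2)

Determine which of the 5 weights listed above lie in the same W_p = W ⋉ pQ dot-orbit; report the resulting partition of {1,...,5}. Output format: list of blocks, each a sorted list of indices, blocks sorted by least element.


Cartan matrix: type D_5 (|W|=1920); un-permuting the 5 rows.

Folding the 5 weights λ_j+ρ into Ā_17 (reps in the given 5-coord order):

  [1] (0, 1, 0, 1, 9);  [2] (3, 2, 4, 0, 4);  [3] (1, 0, 1, 4, 1);  [4] (3, 2, 4, 0, 4);  [5] (1, 0, 1, 4, 1)

Grouping the 5 weights by Ā_17-representative: 3 linkage classes.

[[1], [2, 4], [3, 5]]


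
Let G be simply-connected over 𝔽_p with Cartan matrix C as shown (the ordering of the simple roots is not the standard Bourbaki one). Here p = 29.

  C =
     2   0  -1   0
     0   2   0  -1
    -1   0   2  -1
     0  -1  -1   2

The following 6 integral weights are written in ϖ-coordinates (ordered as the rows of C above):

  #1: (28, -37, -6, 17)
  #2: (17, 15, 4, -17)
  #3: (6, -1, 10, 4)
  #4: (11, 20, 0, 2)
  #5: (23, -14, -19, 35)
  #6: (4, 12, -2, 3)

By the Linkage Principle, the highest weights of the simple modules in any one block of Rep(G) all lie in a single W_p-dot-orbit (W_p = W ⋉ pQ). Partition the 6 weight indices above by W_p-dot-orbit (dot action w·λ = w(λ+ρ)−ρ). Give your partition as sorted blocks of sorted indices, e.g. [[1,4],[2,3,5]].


Dynkin diagram of C (from the 6 off-diagonal −1 entries): A_4.

Folding the 6 weights λ_j+ρ into Ā_29 (reps in the given 4-coord order):

  λ_1+ρ ↦ (7, 0, 11, 5) · λ_2+ρ ↦ (7, 0, 11, 5) · λ_3+ρ ↦ (7, 0, 11, 5) · λ_4+ρ ↦ (4, 13, 1, 3) · λ_5+ρ ↦ (7, 0, 11, 5) · λ_6+ρ ↦ (4, 13, 1, 3)

Grouping the 6 weights by Ā_29-representative: 2 linkage classes.

[[1, 2, 3, 5], [4, 6]]


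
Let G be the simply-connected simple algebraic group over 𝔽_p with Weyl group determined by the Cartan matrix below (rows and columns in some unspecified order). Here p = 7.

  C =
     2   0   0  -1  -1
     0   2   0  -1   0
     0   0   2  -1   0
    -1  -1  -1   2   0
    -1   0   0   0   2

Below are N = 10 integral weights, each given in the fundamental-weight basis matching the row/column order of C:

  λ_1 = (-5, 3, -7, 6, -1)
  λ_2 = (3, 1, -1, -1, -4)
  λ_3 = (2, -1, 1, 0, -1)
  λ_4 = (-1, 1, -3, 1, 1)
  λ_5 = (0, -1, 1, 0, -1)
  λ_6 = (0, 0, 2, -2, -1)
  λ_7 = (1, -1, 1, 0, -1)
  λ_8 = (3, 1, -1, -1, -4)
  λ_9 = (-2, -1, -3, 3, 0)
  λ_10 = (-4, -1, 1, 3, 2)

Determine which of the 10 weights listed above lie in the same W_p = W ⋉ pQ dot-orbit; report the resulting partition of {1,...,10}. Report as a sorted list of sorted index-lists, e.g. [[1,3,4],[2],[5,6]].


Dynkin diagram of C (from the 8 off-diagonal −1 entries): D_5.

λ_j+ρ reflected into Ā_7 (⟨·,θ^∨⟩≤7); 5-tuples as given:

  1: (0, 0, 2, 1, 0) · 2: (1, 2, 0, 0, 3) · 3: (0, 0, 2, 1, 0) · 4: (0, 2, 2, 0, 2) · 5: (1, 0, 2, 1, 0) · 6: (0, 0, 2, 1, 0) · 7: (1, 0, 2, 1, 0) · 8: (1, 2, 0, 0, 3) · 9: (1, 0, 2, 1, 0) · 10: (0, 0, 2, 1, 0)

4 distinct reps among the 10 weights ⇒ 4 W_7-linkage classes:

[[1, 3, 6, 10], [2, 8], [4], [5, 7, 9]]


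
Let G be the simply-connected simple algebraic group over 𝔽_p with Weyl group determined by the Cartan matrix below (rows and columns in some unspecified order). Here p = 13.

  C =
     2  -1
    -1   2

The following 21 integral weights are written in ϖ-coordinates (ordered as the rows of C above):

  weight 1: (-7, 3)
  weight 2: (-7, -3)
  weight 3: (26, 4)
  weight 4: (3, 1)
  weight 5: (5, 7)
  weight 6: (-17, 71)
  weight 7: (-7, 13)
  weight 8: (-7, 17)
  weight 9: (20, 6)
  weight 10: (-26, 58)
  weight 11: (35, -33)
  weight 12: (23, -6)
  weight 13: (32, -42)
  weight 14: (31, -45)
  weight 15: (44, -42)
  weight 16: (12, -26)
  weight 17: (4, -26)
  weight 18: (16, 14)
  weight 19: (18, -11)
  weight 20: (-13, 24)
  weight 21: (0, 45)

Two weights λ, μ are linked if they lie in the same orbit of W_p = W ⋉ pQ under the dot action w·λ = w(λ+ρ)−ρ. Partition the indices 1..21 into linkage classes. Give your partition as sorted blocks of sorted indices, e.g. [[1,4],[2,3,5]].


Root system A_2: the 2×2 matrix C matches after relabeling.

Folding the 21 weights λ_j+ρ into Ā_13 (reps in the given 2-coord order):

    1: (4, 2)
    2: (2, 6)
    3: (5, 7)
    4: (4, 2)
    5: (5, 7)
    6: (3, 4)
    7: (5, 7)
    8: (1, 7)
    9: (2, 6)
    10: (1, 7)
    11: (3, 4)
    12: (2, 6)
    13: (2, 6)
    14: (5, 7)
    15: (4, 2)
    16: (0, 1)
    17: (1, 7)
    18: (4, 2)
    19: (3, 4)
    20: (0, 1)
    21: (1, 7)

6 distinct reps among the 21 weights ⇒ 6 W_13-linkage classes:

[[1, 4, 15, 18], [2, 9, 12, 13], [3, 5, 7, 14], [6, 11, 19], [8, 10, 17, 21], [16, 20]]


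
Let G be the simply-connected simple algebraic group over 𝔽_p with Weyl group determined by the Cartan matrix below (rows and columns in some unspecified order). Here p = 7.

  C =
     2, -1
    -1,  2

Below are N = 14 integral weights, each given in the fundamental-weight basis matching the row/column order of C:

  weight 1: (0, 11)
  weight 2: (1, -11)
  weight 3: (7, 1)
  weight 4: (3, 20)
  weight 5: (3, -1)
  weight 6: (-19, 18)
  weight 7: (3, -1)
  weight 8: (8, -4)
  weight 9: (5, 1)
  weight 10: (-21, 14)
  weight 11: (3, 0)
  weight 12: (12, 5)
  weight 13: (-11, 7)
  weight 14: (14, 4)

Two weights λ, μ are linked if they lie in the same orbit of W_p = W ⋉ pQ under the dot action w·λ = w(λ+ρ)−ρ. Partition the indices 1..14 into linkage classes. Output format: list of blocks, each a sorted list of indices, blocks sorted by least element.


C ↔ A_2 under row/col permutation; |W(A_2)| = 6.

Ā_7 reps of the 14 weights (A_2, coords as presented):

  λ_1 → (5, 1);  λ_2 → (4, 1);  λ_3 → (4, 1);  λ_4 → (4, 0);  λ_5 → (4, 0);  λ_6 → (1, 2);  λ_7 → (4, 0);  λ_8 → (4, 1);  λ_9 → (5, 1);  λ_10 → (5, 1);  λ_11 → (4, 1);  λ_12 → (5, 1);  λ_13 → (4, 1);  λ_14 → (5, 1)

These 14 weights hit 4 W_7-dot-orbits; sizes (5, 5, 3, 1):

[[1, 9, 10, 12, 14], [2, 3, 8, 11, 13], [4, 5, 7], [6]]


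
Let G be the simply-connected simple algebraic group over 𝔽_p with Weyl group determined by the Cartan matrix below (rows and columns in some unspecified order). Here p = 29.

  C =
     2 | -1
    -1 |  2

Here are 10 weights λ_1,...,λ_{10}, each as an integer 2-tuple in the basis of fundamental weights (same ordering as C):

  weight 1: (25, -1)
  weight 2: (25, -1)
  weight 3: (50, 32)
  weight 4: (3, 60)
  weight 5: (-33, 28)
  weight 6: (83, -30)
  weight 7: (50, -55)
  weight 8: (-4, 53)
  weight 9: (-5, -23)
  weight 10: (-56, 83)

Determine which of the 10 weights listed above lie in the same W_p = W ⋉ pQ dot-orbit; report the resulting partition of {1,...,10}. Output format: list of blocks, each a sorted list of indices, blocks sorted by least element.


C ↔ A_2 under row/col permutation; |W(A_2)| = 6.

Ā_29 reps of the 10 weights (A_2, coords as presented):

    [1] (26, 0)
    [2] (26, 0)
    [3] (22, 4)
    [4] (22, 4)
    [5] (26, 0)
    [6] (26, 0)
    [7] (22, 4)
    [8] (22, 4)
    [9] (22, 4)
    [10] (26, 0)

The 10 indices split into 2 linkage classes (same alcove rep ⇔ same W_29-dot-orbit):

[[1, 2, 5, 6, 10], [3, 4, 7, 8, 9]]


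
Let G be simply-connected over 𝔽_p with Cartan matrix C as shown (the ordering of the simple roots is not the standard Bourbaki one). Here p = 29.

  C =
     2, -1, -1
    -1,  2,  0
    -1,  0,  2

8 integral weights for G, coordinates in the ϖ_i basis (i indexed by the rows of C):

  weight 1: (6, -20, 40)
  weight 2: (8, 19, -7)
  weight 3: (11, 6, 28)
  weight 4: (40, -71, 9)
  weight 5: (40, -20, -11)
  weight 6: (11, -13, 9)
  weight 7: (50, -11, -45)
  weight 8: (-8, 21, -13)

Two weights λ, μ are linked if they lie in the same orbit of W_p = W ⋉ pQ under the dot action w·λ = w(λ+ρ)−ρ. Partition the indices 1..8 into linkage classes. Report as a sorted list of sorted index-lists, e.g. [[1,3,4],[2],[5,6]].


Dynkin diagram of C (from the 4 off-diagonal −1 entries): A_3.

W_29-reps of the 8 weights in Ā_29 (same 3-coord order as C):

  λ_1+ρ ↦ (0, 12, 10) · λ_2+ρ ↦ (3, 20, 6) · λ_3+ρ ↦ (0, 12, 10) · λ_4+ρ ↦ (0, 12, 10) · λ_5+ρ ↦ (10, 7, 2) · λ_6+ρ ↦ (0, 12, 10) · λ_7+ρ ↦ (12, 3, 7) · λ_8+ρ ↦ (12, 3, 7)

These 8 weights hit 4 W_29-dot-orbits; sizes (4, 1, 1, 2):

[[1, 3, 4, 6], [2], [5], [7, 8]]


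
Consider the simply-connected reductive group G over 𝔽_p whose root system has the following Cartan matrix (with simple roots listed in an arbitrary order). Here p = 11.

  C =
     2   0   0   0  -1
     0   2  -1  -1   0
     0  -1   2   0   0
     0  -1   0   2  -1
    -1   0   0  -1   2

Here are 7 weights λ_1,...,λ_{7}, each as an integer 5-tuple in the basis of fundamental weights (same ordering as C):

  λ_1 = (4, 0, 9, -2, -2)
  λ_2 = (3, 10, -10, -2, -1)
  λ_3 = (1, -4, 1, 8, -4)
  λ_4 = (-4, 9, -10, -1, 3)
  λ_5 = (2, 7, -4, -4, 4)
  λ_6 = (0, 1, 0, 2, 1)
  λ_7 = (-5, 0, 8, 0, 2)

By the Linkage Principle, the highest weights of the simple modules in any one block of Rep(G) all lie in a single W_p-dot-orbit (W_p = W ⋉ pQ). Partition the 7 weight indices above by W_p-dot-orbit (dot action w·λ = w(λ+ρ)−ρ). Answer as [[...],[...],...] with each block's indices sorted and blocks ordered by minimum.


Cartan matrix: type A_5 (|W|=720); un-permuting the 5 rows.

Each λ_j+ρ reduced to Ā_11; 5-tuples below use C's row order:

  [1] (0, 1, 6, 0, 1)
  [2] (0, 1, 6, 0, 1)
  [3] (1, 2, 1, 3, 2)
  [4] (0, 1, 6, 0, 1)
  [5] (1, 2, 1, 3, 2)
  [6] (1, 2, 1, 3, 2)
  [7] (0, 1, 6, 0, 1)

Partition of {1..7} into 2 W_11-dot-orbits:

[[1, 2, 4, 7], [3, 5, 6]]


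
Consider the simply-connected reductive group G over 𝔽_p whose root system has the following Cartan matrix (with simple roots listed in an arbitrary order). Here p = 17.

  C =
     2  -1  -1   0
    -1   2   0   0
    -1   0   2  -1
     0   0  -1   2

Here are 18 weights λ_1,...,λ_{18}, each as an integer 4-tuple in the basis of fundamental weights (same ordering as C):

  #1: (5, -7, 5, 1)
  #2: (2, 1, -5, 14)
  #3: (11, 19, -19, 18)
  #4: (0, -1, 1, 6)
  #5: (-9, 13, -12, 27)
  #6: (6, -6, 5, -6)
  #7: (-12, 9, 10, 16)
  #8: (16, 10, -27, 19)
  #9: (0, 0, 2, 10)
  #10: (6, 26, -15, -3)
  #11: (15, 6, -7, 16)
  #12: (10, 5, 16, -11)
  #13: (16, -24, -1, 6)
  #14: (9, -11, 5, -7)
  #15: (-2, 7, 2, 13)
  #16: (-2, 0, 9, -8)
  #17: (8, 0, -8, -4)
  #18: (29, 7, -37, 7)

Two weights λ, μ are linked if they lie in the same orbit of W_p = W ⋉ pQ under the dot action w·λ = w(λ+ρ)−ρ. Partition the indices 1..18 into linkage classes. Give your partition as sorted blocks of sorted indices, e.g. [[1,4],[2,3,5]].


A_4 Cartan matrix, 4 simple roots permuted; ρ=(1,1,1,1).

Each λ_j+ρ reduced to Ā_17; 4-tuples below use C's row order:

  λ_1+ρ ↦ (0, 6, 6, 2);  λ_2+ρ ↦ (1, 1, 3, 11);  λ_3+ρ ↦ (1, 1, 3, 11);  λ_4+ρ ↦ (1, 0, 2, 7);  λ_5+ρ ↦ (0, 6, 6, 2);  λ_6+ρ ↦ (2, 5, 1, 5);  λ_7+ρ ↦ (0, 10, 0, 6);  λ_8+ρ ↦ (0, 6, 6, 2);  λ_9+ρ ↦ (1, 1, 3, 11);  λ_10+ρ ↦ (1, 0, 2, 7);  λ_11+ρ ↦ (0, 10, 0, 6);  λ_12+ρ ↦ (0, 10, 0, 6);  λ_13+ρ ↦ (0, 10, 0, 6);  λ_14+ρ ↦ (0, 10, 0, 6);  λ_15+ρ ↦ (1, 0, 2, 7);  λ_16+ρ ↦ (1, 0, 2, 7);  λ_17+ρ ↦ (1, 0, 2, 7);  λ_18+ρ ↦ (2, 4, 7, 2)

These 18 weights hit 6 W_17-dot-orbits; sizes (3, 3, 5, 1, 5, 1):

[[1, 5, 8], [2, 3, 9], [4, 10, 15, 16, 17], [6], [7, 11, 12, 13, 14], [18]]


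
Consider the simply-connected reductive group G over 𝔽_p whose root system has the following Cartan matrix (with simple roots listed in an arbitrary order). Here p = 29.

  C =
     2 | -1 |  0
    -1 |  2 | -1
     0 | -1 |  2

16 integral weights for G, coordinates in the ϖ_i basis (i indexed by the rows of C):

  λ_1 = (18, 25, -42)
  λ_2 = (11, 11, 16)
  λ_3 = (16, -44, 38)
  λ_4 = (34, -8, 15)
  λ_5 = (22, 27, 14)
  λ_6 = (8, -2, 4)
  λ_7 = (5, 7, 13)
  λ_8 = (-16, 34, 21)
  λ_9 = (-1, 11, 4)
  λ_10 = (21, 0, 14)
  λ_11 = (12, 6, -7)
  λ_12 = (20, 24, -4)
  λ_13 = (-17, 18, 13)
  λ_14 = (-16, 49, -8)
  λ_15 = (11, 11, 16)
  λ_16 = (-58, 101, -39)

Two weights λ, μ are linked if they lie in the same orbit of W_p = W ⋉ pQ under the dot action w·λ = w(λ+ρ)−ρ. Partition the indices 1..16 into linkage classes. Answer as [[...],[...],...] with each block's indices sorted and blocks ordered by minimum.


Cartan matrix: type A_3 (|W|=24); un-permuting the 3 rows.

Each λ_j+ρ reduced to Ā_29; 3-tuples below use C's row order:

  λ_1+ρ ↦ (12, 3, 10) · λ_2+ρ ↦ (0, 12, 5) · λ_3+ρ ↦ (12, 3, 10) · λ_4+ρ ↦ (13, 1, 6) · λ_5+ρ ↦ (6, 8, 14) · λ_6+ρ ↦ (8, 1, 4) · λ_7+ρ ↦ (6, 8, 14) · λ_8+ρ ↦ (13, 1, 6) · λ_9+ρ ↦ (0, 12, 5) · λ_10+ρ ↦ (13, 1, 6) · λ_11+ρ ↦ (13, 1, 6) · λ_12+ρ ↦ (4, 8, 14) · λ_13+ρ ↦ (12, 3, 10) · λ_14+ρ ↦ (6, 8, 14) · λ_15+ρ ↦ (0, 12, 5) · λ_16+ρ ↦ (13, 1, 6)

Partition of {1..16} into 6 W_29-dot-orbits:

[[1, 3, 13], [2, 9, 15], [4, 8, 10, 11, 16], [5, 7, 14], [6], [12]]


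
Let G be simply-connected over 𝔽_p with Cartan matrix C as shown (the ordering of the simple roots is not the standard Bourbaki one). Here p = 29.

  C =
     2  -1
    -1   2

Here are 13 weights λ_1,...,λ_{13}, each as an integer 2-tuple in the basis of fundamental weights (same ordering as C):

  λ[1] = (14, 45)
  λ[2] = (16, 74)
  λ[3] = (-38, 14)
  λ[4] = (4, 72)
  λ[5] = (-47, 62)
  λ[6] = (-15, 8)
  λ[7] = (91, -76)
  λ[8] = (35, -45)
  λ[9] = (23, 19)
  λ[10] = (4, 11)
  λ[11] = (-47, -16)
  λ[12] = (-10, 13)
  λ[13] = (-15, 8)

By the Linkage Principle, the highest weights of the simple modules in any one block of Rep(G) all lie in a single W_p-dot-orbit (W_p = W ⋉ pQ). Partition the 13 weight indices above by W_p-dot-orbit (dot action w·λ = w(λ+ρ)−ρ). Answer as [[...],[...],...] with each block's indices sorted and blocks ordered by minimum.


Dynkin diagram of C (from the 2 off-diagonal −1 entries): A_2.

Folding the 13 weights λ_j+ρ into Ā_29 (reps in the given 2-coord order):

  [1] (14, 3)
  [2] (5, 12)
  [3] (7, 14)
  [4] (9, 5)
  [5] (5, 12)
  [6] (9, 5)
  [7] (5, 12)
  [8] (7, 14)
  [9] (9, 5)
  [10] (5, 12)
  [11] (14, 3)
  [12] (9, 5)
  [13] (9, 5)

4 distinct reps among the 13 weights ⇒ 4 W_29-linkage classes:

[[1, 11], [2, 5, 7, 10], [3, 8], [4, 6, 9, 12, 13]]


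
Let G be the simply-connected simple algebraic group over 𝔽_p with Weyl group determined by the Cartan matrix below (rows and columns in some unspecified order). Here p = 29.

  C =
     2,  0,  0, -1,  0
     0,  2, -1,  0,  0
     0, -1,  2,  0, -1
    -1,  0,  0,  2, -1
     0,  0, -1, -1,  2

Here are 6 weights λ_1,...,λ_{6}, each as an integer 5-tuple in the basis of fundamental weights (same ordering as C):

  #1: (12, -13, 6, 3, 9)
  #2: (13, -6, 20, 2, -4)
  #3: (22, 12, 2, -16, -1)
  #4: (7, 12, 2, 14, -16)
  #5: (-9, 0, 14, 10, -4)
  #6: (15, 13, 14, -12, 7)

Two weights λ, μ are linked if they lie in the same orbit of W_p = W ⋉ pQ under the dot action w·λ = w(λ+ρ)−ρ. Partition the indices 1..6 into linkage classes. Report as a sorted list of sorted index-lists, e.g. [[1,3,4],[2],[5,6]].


A_5 Cartan matrix, 5 simple roots permuted; ρ=(1,1,1,1,1).

Ā_29 reps of the 6 weights (A_5, coords as presented):

  λ_1+ρ ↦ (8, 2, 5, 4, 5) · λ_2+ρ ↦ (8, 1, 12, 0, 3) · λ_3+ρ ↦ (8, 1, 12, 0, 3) · λ_4+ρ ↦ (8, 1, 12, 0, 3) · λ_5+ρ ↦ (8, 1, 12, 0, 3) · λ_6+ρ ↦ (8, 1, 12, 0, 3)

The 6 indices split into 2 linkage classes (same alcove rep ⇔ same W_29-dot-orbit):

[[1], [2, 3, 4, 5, 6]]


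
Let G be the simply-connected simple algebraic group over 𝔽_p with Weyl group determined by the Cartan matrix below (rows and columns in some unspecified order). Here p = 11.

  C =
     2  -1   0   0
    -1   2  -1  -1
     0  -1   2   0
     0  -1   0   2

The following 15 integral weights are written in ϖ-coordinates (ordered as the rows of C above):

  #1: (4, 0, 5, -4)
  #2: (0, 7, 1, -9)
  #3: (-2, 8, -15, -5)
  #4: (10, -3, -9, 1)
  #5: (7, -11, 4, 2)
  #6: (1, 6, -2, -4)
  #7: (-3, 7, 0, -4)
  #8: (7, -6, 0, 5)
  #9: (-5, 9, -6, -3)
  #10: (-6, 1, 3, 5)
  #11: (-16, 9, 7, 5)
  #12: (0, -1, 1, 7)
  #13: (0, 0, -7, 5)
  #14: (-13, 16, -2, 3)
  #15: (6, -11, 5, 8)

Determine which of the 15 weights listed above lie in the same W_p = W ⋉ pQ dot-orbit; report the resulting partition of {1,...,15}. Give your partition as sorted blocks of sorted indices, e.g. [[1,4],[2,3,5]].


Root system D_4: the 4×4 matrix C matches after relabeling.

λ_j+ρ reflected into Ā_11 (⟨·,θ^∨⟩≤11); 4-tuples as given:

  λ_1+ρ ↦ (3, 1, 4, 1)
  λ_2+ρ ↦ (1, 0, 2, 8)
  λ_3+ρ ↦ (4, 1, 1, 1)
  λ_4+ρ ↦ (1, 0, 2, 8)
  λ_5+ρ ↦ (2, 2, 1, 3)
  λ_6+ρ ↦ (2, 2, 1, 3)
  λ_7+ρ ↦ (2, 2, 1, 3)
  λ_8+ρ ↦ (3, 1, 4, 1)
  λ_9+ρ ↦ (3, 1, 4, 1)
  λ_10+ρ ↦ (2, 2, 1, 3)
  λ_11+ρ ↦ (2, 2, 1, 3)
  λ_12+ρ ↦ (1, 0, 2, 8)
  λ_13+ρ ↦ (4, 1, 1, 1)
  λ_14+ρ ↦ (3, 1, 4, 1)
  λ_15+ρ ↦ (3, 1, 4, 1)

The 15 indices split into 4 linkage classes (same alcove rep ⇔ same W_11-dot-orbit):

[[1, 8, 9, 14, 15], [2, 4, 12], [3, 13], [5, 6, 7, 10, 11]]


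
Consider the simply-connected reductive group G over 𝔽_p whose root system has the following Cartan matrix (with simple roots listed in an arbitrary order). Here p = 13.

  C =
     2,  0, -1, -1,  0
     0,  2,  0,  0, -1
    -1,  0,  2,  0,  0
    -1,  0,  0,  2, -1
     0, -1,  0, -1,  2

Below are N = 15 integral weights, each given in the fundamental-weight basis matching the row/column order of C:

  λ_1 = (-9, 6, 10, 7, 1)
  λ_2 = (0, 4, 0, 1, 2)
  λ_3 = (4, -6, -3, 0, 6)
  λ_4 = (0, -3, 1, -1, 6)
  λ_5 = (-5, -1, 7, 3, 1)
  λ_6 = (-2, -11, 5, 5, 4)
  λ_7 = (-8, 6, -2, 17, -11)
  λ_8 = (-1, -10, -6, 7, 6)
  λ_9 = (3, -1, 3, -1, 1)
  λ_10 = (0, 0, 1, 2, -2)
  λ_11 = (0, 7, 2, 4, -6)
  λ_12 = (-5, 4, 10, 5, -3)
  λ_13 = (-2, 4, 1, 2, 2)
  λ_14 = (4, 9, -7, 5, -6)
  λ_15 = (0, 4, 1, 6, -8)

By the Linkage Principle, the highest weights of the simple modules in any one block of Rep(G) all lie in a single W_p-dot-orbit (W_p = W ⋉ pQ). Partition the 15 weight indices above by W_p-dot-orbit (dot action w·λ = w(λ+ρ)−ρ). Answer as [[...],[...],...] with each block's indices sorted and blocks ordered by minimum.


Root system A_5: the 5×5 matrix C matches after relabeling.

λ_j+ρ reflected into Ā_13 (⟨·,θ^∨⟩≤13); 5-tuples as given:

  1: (4, 0, 4, 0, 2);  2: (1, 5, 1, 2, 3);  3: (3, 5, 2, 1, 2);  4: (1, 2, 2, 0, 5);  5: (4, 0, 4, 0, 2);  6: (1, 2, 2, 0, 5);  7: (1, 2, 2, 0, 5);  8: (3, 5, 2, 1, 2);  9: (4, 0, 4, 0, 2);  10: (1, 0, 2, 2, 1);  11: (1, 3, 3, 0, 5);  12: (4, 0, 4, 0, 2);  13: (1, 5, 1, 2, 3);  14: (1, 2, 2, 0, 5);  15: (1, 2, 2, 0, 5)

These 15 weights hit 6 W_13-dot-orbits; sizes (4, 2, 2, 5, 1, 1):

[[1, 5, 9, 12], [2, 13], [3, 8], [4, 6, 7, 14, 15], [10], [11]]


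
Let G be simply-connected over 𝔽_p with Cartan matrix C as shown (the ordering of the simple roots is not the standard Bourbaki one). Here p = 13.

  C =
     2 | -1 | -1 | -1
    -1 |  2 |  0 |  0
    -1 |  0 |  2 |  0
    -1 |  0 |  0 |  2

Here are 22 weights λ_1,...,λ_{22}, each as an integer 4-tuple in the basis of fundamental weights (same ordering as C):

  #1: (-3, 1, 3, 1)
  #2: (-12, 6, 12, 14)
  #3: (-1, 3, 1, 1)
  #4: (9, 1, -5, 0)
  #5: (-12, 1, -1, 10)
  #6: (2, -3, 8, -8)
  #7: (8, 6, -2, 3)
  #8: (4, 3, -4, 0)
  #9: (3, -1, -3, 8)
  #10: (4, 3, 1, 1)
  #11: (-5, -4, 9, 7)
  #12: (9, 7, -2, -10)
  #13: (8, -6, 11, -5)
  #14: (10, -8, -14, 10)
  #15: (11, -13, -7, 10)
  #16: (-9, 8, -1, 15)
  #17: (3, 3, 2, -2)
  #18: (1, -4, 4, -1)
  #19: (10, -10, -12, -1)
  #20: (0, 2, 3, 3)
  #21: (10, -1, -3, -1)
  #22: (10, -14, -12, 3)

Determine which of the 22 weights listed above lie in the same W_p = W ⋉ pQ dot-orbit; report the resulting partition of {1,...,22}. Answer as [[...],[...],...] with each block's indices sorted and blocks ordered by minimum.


Root system D_4: the 4×4 matrix C matches after relabeling.

Each λ_j+ρ reduced to Ā_13; 4-tuples below use C's row order:

  λ_1 → (2, 0, 2, 0)
  λ_2 → (2, 0, 2, 0)
  λ_3 → (0, 4, 2, 2)
  λ_4 → (0, 2, 4, 1)
  λ_5 → (0, 0, 2, 9)
  λ_6 → (2, 4, 3, 1)
  λ_7 → (0, 2, 4, 1)
  λ_8 → (2, 4, 3, 1)
  λ_9 → (0, 0, 2, 9)
  λ_10 → (0, 4, 2, 2)
  λ_11 → (2, 4, 3, 1)
  λ_12 → (1, 3, 4, 4)
  λ_13 → (1, 3, 4, 4)
  λ_14 → (2, 0, 2, 0)
  λ_15 → (0, 2, 4, 1)
  λ_16 → (1, 3, 4, 4)
  λ_17 → (2, 4, 3, 1)
  λ_18 → (0, 2, 4, 1)
  λ_19 → (0, 0, 2, 9)
  λ_20 → (1, 3, 4, 4)
  λ_21 → (2, 0, 2, 0)
  λ_22 → (0, 0, 2, 9)

6 distinct reps among the 22 weights ⇒ 6 W_13-linkage classes:

[[1, 2, 14, 21], [3, 10], [4, 7, 15, 18], [5, 9, 19, 22], [6, 8, 11, 17], [12, 13, 16, 20]]


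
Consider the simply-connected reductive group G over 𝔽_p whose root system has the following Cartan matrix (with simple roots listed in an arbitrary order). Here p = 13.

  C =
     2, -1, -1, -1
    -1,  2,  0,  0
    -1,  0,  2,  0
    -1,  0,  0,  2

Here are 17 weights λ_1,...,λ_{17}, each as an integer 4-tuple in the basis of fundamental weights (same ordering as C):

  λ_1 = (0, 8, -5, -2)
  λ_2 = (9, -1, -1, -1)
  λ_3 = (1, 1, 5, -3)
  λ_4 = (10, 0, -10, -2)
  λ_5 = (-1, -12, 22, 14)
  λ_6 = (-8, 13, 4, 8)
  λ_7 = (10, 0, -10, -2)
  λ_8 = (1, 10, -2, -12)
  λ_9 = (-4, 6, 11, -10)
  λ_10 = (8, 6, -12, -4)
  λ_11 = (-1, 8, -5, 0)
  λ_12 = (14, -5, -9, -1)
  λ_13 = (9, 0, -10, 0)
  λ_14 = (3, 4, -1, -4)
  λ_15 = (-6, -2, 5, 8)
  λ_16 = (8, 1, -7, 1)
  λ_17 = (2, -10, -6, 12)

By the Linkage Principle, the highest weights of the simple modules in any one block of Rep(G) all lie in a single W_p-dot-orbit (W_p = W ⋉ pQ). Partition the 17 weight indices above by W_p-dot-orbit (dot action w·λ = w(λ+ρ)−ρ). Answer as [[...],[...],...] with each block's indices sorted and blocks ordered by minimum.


D_4 Cartan matrix, 4 simple roots permuted; ρ=(1,1,1,1).

W_13-reps of the 17 weights in Ā_13 (same 4-coord order as C):

  [1] (1, 5, 0, 3) · [2] (3, 0, 0, 0) · [3] (0, 2, 6, 2) · [4] (1, 1, 9, 1) · [5] (1, 1, 9, 1) · [6] (1, 4, 1, 1) · [7] (1, 1, 9, 1) · [8] (1, 1, 9, 1) · [9] (1, 5, 0, 3) · [10] (0, 2, 6, 2) · [11] (1, 5, 0, 3) · [12] (0, 2, 6, 2) · [13] (1, 1, 9, 1) · [14] (1, 5, 0, 3) · [15] (1, 5, 0, 3) · [16] (0, 2, 6, 2) · [17] (0, 2, 6, 2)

Linkage partition of the 17 weights (5 classes, p=13):

[[1, 9, 11, 14, 15], [2], [3, 10, 12, 16, 17], [4, 5, 7, 8, 13], [6]]


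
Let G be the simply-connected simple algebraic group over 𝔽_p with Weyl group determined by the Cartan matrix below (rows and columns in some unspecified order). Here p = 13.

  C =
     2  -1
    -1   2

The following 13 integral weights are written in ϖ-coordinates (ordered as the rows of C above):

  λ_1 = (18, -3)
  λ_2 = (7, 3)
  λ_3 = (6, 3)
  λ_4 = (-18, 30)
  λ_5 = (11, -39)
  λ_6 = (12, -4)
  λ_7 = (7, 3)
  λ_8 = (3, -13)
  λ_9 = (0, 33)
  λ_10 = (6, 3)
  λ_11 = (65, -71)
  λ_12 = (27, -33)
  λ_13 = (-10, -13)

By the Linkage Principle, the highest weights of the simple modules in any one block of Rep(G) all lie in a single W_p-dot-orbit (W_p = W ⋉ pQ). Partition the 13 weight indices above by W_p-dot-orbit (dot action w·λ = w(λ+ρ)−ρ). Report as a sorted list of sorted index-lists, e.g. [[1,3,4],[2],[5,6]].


Cartan matrix: type A_2 (|W|=6); un-permuting the 2 rows.

λ_j+ρ reflected into Ā_13 (⟨·,θ^∨⟩≤13); 2-tuples as given:

  λ_1 → (7, 4)
  λ_2 → (8, 4)
  λ_3 → (7, 4)
  λ_4 → (4, 1)
  λ_5 → (12, 1)
  λ_6 → (10, 3)
  λ_7 → (8, 4)
  λ_8 → (8, 4)
  λ_9 → (4, 1)
  λ_10 → (7, 4)
  λ_11 → (8, 4)
  λ_12 → (7, 4)
  λ_13 → (4, 1)

Linkage partition of the 13 weights (5 classes, p=13):

[[1, 3, 10, 12], [2, 7, 8, 11], [4, 9, 13], [5], [6]]


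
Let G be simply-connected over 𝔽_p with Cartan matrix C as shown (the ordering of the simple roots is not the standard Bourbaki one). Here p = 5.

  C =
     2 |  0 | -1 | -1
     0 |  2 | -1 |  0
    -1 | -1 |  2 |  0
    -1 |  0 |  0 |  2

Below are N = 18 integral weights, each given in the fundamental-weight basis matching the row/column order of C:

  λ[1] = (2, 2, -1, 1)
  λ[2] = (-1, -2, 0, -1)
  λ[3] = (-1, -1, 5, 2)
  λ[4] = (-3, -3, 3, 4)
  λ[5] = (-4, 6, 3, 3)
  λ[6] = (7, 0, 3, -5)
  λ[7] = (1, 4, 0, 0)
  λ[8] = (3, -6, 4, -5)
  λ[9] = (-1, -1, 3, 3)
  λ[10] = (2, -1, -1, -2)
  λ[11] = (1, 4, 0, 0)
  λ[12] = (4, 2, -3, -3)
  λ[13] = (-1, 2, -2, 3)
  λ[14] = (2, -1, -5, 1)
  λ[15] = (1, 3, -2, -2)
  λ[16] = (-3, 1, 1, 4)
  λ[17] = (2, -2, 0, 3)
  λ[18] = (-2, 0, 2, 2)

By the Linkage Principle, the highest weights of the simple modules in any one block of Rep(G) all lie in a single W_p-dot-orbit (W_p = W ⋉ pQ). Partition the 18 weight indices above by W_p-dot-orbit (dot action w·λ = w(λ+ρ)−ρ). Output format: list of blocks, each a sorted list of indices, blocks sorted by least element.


Cartan matrix: type A_4 (|W|=120); un-permuting the 4 rows.

Alcove-folded reps (p=5, 18 weights, presented ϖ-order):

  λ_1+ρ ↦ (2, 0, 0, 1) · λ_2+ρ ↦ (0, 1, 0, 0) · λ_3+ρ ↦ (0, 3, 1, 1) · λ_4+ρ ↦ (2, 0, 0, 1) · λ_5+ρ ↦ (1, 1, 0, 2) · λ_6+ρ ↦ (1, 1, 0, 2) · λ_7+ρ ↦ (1, 1, 0, 2) · λ_8+ρ ↦ (0, 1, 0, 0) · λ_9+ρ ↦ (0, 3, 1, 1) · λ_10+ρ ↦ (2, 0, 0, 1) · λ_11+ρ ↦ (1, 1, 0, 2) · λ_12+ρ ↦ (1, 0, 2, 1) · λ_13+ρ ↦ (1, 1, 0, 2) · λ_14+ρ ↦ (0, 3, 1, 1) · λ_15+ρ ↦ (0, 3, 1, 1) · λ_16+ρ ↦ (2, 0, 0, 1) · λ_17+ρ ↦ (1, 0, 2, 1) · λ_18+ρ ↦ (1, 0, 2, 1)

Grouping the 18 weights by Ā_5-representative: 5 linkage classes.

[[1, 4, 10, 16], [2, 8], [3, 9, 14, 15], [5, 6, 7, 11, 13], [12, 17, 18]]


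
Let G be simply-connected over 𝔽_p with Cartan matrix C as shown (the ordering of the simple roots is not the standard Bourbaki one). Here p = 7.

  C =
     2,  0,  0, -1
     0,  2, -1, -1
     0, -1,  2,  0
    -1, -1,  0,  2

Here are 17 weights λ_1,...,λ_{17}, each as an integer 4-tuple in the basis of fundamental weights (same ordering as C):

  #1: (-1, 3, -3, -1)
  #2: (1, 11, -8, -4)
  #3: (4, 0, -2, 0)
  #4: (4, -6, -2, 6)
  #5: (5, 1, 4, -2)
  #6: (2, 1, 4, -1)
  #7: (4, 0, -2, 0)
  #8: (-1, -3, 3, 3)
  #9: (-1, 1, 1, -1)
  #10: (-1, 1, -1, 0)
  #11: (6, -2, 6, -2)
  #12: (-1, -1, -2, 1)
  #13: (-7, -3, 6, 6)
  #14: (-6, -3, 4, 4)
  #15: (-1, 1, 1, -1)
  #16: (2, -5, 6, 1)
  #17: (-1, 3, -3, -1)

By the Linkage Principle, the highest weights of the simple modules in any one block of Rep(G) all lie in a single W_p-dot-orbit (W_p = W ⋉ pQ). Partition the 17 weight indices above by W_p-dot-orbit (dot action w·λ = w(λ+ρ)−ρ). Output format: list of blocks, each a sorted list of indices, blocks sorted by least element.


Type A_4, rank 4, |W|=120; reorder rows/cols to standard.

Folding the 17 weights λ_j+ρ into Ā_7 (reps in the given 4-coord order):

    λ_1+ρ ↦ (0, 2, 2, 0)
    λ_2+ρ ↦ (2, 0, 2, 2)
    λ_3+ρ ↦ (5, 0, 1, 1)
    λ_4+ρ ↦ (0, 1, 0, 1)
    λ_5+ρ ↦ (0, 1, 0, 1)
    λ_6+ρ ↦ (0, 2, 2, 0)
    λ_7+ρ ↦ (5, 0, 1, 1)
    λ_8+ρ ↦ (0, 2, 2, 2)
    λ_9+ρ ↦ (0, 2, 2, 0)
    λ_10+ρ ↦ (0, 2, 0, 1)
    λ_11+ρ ↦ (0, 1, 0, 1)
    λ_12+ρ ↦ (0, 1, 0, 1)
    λ_13+ρ ↦ (0, 1, 0, 1)
    λ_14+ρ ↦ (2, 0, 2, 2)
    λ_15+ρ ↦ (0, 2, 2, 0)
    λ_16+ρ ↦ (0, 2, 2, 2)
    λ_17+ρ ↦ (0, 2, 2, 0)

6 distinct reps among the 17 weights ⇒ 6 W_7-linkage classes:

[[1, 6, 9, 15, 17], [2, 14], [3, 7], [4, 5, 11, 12, 13], [8, 16], [10]]


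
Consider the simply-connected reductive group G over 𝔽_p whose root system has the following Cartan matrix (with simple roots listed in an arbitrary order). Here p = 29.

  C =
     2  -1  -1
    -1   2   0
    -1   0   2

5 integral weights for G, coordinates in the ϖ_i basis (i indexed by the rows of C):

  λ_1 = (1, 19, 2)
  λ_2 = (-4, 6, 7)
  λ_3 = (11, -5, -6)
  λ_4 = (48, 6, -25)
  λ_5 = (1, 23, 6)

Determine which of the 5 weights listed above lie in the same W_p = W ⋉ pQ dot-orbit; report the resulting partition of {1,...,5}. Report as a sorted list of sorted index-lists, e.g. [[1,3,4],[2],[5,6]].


Root system A_3: the 3×3 matrix C matches after relabeling.

λ_j+ρ reflected into Ā_29 (⟨·,θ^∨⟩≤29); 3-tuples as given:

  1: (2, 20, 3) · 2: (3, 4, 5) · 3: (3, 4, 5) · 4: (2, 20, 3) · 5: (2, 20, 3)

2 distinct reps among the 5 weights ⇒ 2 W_29-linkage classes:

[[1, 4, 5], [2, 3]]


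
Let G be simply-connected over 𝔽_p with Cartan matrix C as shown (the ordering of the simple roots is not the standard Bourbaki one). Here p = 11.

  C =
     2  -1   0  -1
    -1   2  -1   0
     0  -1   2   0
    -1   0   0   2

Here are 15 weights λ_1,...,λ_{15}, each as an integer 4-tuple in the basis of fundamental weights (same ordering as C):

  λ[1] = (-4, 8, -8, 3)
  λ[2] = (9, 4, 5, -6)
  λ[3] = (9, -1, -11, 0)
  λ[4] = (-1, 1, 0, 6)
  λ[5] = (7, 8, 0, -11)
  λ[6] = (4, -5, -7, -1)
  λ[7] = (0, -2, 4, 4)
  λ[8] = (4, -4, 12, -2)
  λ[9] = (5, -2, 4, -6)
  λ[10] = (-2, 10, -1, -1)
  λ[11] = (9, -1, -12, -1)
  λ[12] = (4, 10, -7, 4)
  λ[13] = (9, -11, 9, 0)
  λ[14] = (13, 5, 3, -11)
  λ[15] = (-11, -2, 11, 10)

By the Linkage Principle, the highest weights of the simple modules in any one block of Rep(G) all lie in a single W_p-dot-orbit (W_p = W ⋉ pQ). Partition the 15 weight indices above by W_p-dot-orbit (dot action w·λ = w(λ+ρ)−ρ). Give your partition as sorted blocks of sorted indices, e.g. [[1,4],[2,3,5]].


C ↔ A_4 under row/col permutation; |W(A_4)| = 120.

Alcove-folded reps (p=11, 15 weights, presented ϖ-order):

  λ_1+ρ ↦ (2, 1, 6, 1)
  λ_2+ρ ↦ (0, 1, 4, 5)
  λ_3+ρ ↦ (0, 10, 0, 1)
  λ_4+ρ ↦ (0, 2, 1, 7)
  λ_5+ρ ↦ (2, 1, 6, 1)
  λ_6+ρ ↦ (0, 1, 4, 5)
  λ_7+ρ ↦ (0, 1, 4, 5)
  λ_8+ρ ↦ (2, 1, 6, 1)
  λ_9+ρ ↦ (0, 1, 4, 5)
  λ_10+ρ ↦ (0, 10, 0, 1)
  λ_11+ρ ↦ (0, 10, 0, 1)
  λ_12+ρ ↦ (0, 1, 4, 5)
  λ_13+ρ ↦ (0, 10, 0, 1)
  λ_14+ρ ↦ (2, 1, 6, 1)
  λ_15+ρ ↦ (0, 10, 0, 1)

Grouping the 15 weights by Ā_11-representative: 4 linkage classes.

[[1, 5, 8, 14], [2, 6, 7, 9, 12], [3, 10, 11, 13, 15], [4]]


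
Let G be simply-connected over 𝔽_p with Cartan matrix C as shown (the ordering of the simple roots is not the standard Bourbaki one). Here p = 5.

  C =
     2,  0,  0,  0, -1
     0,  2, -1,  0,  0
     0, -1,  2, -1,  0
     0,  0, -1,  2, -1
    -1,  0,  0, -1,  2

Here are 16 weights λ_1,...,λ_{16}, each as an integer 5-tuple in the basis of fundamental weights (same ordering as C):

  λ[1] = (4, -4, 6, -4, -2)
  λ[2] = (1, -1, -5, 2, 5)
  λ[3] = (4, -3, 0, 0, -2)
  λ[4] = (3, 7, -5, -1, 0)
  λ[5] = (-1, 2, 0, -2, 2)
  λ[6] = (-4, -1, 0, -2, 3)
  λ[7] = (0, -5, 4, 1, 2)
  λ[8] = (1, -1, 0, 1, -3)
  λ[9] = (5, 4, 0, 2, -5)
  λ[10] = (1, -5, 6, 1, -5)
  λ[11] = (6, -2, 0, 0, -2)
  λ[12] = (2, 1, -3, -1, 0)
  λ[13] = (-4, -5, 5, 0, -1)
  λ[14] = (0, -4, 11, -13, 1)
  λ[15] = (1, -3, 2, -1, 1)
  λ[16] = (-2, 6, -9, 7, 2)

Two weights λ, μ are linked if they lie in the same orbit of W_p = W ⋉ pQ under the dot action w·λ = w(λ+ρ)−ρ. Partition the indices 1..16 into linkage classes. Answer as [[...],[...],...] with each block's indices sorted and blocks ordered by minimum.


A_5 Cartan matrix, 5 simple roots permuted; ρ=(1,1,1,1,1).

Ā_5 reps of the 16 weights (A_5, coords as presented):

    λ_1+ρ ↦ (2, 0, 0, 1, 1)
    λ_2+ρ ↦ (2, 0, 0, 1, 1)
    λ_3+ρ ↦ (3, 0, 0, 1, 0)
    λ_4+ρ ↦ (3, 0, 0, 1, 0)
    λ_5+ρ ↦ (1, 2, 0, 1, 1)
    λ_6+ρ ↦ (3, 0, 0, 1, 0)
    λ_7+ρ ↦ (2, 0, 0, 1, 1)
    λ_8+ρ ↦ (0, 0, 1, 0, 2)
    λ_9+ρ ↦ (3, 0, 0, 1, 0)
    λ_10+ρ ↦ (0, 0, 1, 0, 2)
    λ_11+ρ ↦ (2, 0, 0, 1, 1)
    λ_12+ρ ↦ (2, 0, 0, 1, 1)
    λ_13+ρ ↦ (1, 2, 0, 1, 1)
    λ_14+ρ ↦ (0, 0, 1, 0, 2)
    λ_15+ρ ↦ (0, 0, 1, 0, 2)
    λ_16+ρ ↦ (0, 0, 1, 0, 2)

The 16 indices split into 4 linkage classes (same alcove rep ⇔ same W_5-dot-orbit):

[[1, 2, 7, 11, 12], [3, 4, 6, 9], [5, 13], [8, 10, 14, 15, 16]]


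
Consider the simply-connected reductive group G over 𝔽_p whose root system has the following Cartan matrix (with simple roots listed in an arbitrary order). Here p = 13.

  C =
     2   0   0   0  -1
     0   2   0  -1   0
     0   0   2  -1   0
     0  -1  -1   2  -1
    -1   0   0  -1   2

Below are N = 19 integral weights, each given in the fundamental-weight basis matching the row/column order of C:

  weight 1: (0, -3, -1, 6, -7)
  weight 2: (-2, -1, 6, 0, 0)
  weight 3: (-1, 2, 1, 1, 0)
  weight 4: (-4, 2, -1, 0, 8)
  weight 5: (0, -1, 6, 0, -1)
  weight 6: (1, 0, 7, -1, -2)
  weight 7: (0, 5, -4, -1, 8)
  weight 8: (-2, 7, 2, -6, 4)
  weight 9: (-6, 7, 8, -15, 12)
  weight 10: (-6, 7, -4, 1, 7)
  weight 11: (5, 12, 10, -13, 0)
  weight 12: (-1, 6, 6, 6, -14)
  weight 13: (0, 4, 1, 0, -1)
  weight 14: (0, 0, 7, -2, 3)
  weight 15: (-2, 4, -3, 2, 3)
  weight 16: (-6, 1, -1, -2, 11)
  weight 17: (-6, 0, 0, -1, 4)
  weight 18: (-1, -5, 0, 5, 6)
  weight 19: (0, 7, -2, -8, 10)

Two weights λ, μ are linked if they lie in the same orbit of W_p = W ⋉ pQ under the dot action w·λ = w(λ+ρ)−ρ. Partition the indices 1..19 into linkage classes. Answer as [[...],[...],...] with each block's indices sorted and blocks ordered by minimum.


Type D_5, rank 5, |W|=1920; reorder rows/cols to standard.

λ_j+ρ reflected into Ā_13 (⟨·,θ^∨⟩≤13); 5-tuples as given:

    λ_1 → (5, 1, 1, 0, 0)
    λ_2 → (1, 0, 7, 1, 0)
    λ_3 → (0, 3, 2, 2, 1)
    λ_4 → (2, 3, 0, 0, 1)
    λ_5 → (1, 0, 7, 1, 0)
    λ_6 → (1, 0, 7, 1, 0)
    λ_7 → (2, 3, 0, 0, 1)
    λ_8 → (0, 3, 2, 2, 1)
    λ_9 → (0, 3, 2, 2, 1)
    λ_10 → (0, 3, 2, 2, 1)
    λ_11 → (5, 1, 1, 0, 0)
    λ_12 → (5, 1, 1, 0, 0)
    λ_13 → (1, 5, 2, 1, 0)
    λ_14 → (1, 0, 7, 1, 0)
    λ_15 → (1, 5, 2, 1, 0)
    λ_16 → (5, 1, 1, 0, 0)
    λ_17 → (5, 1, 1, 0, 0)
    λ_18 → (2, 3, 0, 0, 1)
    λ_19 → (1, 0, 7, 1, 0)

The 19 indices split into 5 linkage classes (same alcove rep ⇔ same W_13-dot-orbit):

[[1, 11, 12, 16, 17], [2, 5, 6, 14, 19], [3, 8, 9, 10], [4, 7, 18], [13, 15]]


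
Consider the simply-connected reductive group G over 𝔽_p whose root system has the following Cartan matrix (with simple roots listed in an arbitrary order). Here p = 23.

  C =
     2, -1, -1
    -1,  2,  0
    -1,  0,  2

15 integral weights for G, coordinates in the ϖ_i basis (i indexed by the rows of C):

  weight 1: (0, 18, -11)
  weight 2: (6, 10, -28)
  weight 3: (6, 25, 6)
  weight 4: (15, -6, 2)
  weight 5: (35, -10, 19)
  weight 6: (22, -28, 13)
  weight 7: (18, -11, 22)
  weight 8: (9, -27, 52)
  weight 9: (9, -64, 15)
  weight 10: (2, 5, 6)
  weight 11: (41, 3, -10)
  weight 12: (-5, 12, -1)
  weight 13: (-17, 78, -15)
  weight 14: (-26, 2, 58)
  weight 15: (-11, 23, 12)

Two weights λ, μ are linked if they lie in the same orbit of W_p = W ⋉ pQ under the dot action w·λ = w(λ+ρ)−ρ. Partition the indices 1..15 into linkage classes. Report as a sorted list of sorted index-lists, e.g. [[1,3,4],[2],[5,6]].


Type A_3, rank 3, |W|=24; reorder rows/cols to standard.

Ā_23 reps of the 15 weights (A_3, coords as presented):

  λ_1 → (9, 10, 1) · λ_2 → (11, 5, 3) · λ_3 → (3, 6, 7) · λ_4 → (11, 5, 3) · λ_5 → (9, 10, 1) · λ_6 → (0, 9, 4) · λ_7 → (0, 9, 4) · λ_8 → (3, 6, 7) · λ_9 → (3, 6, 7) · λ_10 → (3, 6, 7) · λ_11 → (0, 9, 4) · λ_12 → (0, 9, 4) · λ_13 → (3, 6, 7) · λ_14 → (2, 1, 11) · λ_15 → (9, 10, 1)

The 15 indices split into 5 linkage classes (same alcove rep ⇔ same W_23-dot-orbit):

[[1, 5, 15], [2, 4], [3, 8, 9, 10, 13], [6, 7, 11, 12], [14]]
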